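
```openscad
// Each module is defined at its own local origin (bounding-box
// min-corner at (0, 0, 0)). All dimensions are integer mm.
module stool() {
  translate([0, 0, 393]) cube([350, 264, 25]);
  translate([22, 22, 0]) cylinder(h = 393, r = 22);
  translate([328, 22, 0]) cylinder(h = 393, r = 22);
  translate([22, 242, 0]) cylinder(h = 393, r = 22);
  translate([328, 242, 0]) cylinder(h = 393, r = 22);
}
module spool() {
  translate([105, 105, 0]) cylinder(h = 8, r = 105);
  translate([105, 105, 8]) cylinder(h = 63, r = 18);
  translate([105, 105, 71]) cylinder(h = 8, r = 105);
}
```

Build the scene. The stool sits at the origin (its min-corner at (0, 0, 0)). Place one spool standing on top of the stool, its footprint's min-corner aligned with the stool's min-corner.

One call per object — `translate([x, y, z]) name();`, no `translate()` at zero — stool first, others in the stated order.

stool();
translate([0, 0, 418]) spool();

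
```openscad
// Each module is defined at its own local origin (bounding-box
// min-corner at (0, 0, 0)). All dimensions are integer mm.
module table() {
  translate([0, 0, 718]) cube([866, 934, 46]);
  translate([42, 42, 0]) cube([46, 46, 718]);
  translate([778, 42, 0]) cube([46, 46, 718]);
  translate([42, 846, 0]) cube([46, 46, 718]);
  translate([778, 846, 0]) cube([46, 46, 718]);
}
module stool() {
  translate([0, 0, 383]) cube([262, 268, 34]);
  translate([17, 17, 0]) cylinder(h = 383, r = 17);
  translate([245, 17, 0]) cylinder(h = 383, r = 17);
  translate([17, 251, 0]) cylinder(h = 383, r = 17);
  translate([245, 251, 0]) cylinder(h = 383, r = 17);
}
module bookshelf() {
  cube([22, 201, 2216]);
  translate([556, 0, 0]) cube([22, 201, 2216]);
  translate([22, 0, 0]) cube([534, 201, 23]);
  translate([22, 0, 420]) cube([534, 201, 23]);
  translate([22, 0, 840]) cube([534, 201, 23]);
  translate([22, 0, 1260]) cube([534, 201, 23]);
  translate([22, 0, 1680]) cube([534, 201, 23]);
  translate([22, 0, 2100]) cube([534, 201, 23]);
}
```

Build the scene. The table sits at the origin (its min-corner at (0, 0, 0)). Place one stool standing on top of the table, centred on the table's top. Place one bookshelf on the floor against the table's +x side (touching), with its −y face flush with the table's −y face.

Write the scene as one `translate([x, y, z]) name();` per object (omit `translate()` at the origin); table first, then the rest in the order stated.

table();
translate([302, 333, 764]) stool();
translate([866, 0, 0]) bookshelf();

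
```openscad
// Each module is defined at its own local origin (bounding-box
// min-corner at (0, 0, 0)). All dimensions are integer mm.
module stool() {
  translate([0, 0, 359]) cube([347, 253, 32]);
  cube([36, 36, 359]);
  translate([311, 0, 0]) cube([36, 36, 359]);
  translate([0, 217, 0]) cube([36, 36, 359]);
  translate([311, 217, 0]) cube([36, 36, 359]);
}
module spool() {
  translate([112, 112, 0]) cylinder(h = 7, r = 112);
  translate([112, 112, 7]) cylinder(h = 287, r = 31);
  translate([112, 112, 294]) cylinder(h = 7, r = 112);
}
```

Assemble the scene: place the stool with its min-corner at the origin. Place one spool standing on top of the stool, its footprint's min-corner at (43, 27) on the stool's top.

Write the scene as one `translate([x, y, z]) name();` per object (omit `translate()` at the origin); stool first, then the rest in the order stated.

stool();
translate([43, 27, 391]) spool();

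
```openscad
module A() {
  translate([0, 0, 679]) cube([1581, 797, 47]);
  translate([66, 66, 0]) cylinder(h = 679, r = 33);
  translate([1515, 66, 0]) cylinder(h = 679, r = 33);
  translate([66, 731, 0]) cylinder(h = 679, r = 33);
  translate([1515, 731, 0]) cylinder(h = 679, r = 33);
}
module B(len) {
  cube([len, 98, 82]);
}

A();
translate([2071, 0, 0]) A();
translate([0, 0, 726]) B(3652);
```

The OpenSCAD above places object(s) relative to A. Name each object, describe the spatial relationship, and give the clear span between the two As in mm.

A is a table. B is a beam. A beam spans the tops of two tables. The clear span between the two tables is 490 mm.

Second table starts at x = 2071; first ends at x = 1581; clear span = 2071 − 1581 = 490 mm.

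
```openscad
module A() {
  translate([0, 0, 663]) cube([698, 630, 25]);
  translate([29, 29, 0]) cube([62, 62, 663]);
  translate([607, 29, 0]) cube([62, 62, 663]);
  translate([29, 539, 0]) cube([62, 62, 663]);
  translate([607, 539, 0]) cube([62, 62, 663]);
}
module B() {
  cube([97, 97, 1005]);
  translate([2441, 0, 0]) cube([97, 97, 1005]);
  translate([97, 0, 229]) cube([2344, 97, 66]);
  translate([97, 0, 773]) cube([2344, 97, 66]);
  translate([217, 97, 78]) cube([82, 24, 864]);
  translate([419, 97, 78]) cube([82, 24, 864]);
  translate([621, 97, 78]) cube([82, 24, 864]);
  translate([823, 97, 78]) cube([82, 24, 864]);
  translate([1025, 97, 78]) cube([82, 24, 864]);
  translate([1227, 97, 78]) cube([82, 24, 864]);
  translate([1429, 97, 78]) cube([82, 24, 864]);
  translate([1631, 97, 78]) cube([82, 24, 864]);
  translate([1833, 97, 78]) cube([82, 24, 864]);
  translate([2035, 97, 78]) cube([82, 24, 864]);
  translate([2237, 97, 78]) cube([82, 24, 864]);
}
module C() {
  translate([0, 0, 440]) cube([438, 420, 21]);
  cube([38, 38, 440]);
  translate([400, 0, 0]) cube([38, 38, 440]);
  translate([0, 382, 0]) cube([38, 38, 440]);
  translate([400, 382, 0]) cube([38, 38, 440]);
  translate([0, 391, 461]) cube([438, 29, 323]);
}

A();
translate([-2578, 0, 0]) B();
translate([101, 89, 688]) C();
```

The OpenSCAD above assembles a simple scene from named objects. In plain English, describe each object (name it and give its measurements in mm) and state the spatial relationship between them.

A is a table with a 698×630 mm rectangular top, 25 mm thick, top surface at z = 688 mm, supported by four 62×62 mm square legs, each inset 29 mm from the nearest pair of top edges, running from the floor.

B is a fence section. Two 97×97 mm posts, 1005 mm tall, stand on the floor with a clear span of 2344 mm between their inner faces. Two horizontal rails of 97×66 mm section span the gap between the posts with their undersides at z = 229 mm and z = 773 mm, flush with the posts' −y face. 11 pickets, each 82 mm wide, 24 mm thick and 864 mm tall, are fixed to the +y face of the rails with their bottoms at z = 78 mm, evenly spaced across the span with equal gaps (rounded down to the nearest mm) at the −x end and between each pair — any rounding remainder accumulates at the +x end.

C is a chair. The seat is a 438×420×21 mm slab with its top at z = 461 mm, on four 38×38 mm corner legs (flush with the seat edges, standing on z = 0). A flat backrest 29 mm thick, 323 mm tall, spans the full seat width and rises from the seat top along its +y edge, rear face flush with the rear of the seat.

The fence section is on the floor beside the table on its −x side. The chair is on top of the table.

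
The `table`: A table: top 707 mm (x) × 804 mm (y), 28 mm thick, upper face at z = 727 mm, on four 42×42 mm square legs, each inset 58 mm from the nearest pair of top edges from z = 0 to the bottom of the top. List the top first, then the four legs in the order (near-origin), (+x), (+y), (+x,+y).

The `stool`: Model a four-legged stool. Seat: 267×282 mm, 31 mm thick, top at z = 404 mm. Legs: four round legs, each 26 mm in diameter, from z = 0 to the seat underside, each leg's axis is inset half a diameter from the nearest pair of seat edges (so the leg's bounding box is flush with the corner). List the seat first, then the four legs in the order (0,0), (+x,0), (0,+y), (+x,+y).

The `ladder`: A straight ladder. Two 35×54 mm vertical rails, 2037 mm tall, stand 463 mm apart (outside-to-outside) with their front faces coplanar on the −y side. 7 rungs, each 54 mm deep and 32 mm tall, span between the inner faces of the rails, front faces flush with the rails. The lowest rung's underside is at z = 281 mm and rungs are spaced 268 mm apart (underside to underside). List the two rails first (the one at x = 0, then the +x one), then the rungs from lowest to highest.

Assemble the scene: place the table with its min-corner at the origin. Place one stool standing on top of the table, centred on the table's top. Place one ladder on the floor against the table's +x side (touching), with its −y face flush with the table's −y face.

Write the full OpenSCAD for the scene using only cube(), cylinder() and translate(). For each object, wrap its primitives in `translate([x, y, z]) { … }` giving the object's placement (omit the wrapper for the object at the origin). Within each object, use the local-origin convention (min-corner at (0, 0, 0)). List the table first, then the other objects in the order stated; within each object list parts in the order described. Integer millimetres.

translate([0, 0, 699]) cube([707, 804, 28]);
translate([58, 58, 0]) cube([42, 42, 699]);
translate([607, 58, 0]) cube([42, 42, 699]);
translate([58, 704, 0]) cube([42, 42, 699]);
translate([607, 704, 0]) cube([42, 42, 699]);
translate([220, 261, 727]) {
  translate([0, 0, 373]) cube([267, 282, 31]);
  translate([13, 13, 0]) cylinder(h = 373, r = 13);
  translate([254, 13, 0]) cylinder(h = 373, r = 13);
  translate([13, 269, 0]) cylinder(h = 373, r = 13);
  translate([254, 269, 0]) cylinder(h = 373, r = 13);
}
translate([707, 0, 0]) {
  cube([35, 54, 2037]);
  translate([428, 0, 0]) cube([35, 54, 2037]);
  translate([35, 0, 281]) cube([393, 54, 32]);
  translate([35, 0, 549]) cube([393, 54, 32]);
  translate([35, 0, 817]) cube([393, 54, 32]);
  translate([35, 0, 1085]) cube([393, 54, 32]);
  translate([35, 0, 1353]) cube([393, 54, 32]);
  translate([35, 0, 1621]) cube([393, 54, 32]);
  translate([35, 0, 1889]) cube([393, 54, 32]);
}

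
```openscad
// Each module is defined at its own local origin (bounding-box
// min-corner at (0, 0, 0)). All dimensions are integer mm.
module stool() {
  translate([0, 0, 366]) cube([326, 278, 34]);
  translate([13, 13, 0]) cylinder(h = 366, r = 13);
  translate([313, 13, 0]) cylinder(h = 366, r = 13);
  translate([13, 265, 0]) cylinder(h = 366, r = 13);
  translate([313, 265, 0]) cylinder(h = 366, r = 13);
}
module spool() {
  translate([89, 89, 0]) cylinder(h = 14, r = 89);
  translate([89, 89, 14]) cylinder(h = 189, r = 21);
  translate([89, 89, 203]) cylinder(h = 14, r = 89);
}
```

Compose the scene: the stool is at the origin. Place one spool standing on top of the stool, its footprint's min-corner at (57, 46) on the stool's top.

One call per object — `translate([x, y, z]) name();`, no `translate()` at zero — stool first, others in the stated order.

stool();
translate([57, 46, 400]) spool();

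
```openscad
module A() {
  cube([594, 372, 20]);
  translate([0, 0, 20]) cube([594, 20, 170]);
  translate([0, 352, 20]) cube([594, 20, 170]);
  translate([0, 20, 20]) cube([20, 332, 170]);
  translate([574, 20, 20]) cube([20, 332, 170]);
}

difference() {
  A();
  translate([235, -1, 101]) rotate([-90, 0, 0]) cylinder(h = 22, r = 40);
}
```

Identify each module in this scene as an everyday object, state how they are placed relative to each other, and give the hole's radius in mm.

The subtracted cylinder has r = 40 mm.

A is an open box. The open box has a circular hole through its front wall. The hole's radius is 40 mm.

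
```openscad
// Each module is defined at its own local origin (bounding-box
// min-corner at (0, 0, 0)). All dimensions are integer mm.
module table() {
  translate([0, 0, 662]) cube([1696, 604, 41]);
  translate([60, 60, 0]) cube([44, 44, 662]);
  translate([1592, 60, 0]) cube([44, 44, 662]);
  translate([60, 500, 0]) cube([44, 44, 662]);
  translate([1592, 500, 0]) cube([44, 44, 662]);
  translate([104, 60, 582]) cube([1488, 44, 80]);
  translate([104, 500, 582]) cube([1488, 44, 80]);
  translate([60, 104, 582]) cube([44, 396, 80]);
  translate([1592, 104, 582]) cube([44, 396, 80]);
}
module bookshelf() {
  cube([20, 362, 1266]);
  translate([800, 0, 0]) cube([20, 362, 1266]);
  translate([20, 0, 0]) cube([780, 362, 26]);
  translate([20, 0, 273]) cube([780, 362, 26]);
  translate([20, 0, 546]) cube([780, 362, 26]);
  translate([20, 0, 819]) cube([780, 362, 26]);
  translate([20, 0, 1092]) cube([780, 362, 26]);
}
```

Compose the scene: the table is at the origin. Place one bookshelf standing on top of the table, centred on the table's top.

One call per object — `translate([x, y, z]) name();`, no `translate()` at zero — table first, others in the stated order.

table();
translate([438, 121, 703]) bookshelf();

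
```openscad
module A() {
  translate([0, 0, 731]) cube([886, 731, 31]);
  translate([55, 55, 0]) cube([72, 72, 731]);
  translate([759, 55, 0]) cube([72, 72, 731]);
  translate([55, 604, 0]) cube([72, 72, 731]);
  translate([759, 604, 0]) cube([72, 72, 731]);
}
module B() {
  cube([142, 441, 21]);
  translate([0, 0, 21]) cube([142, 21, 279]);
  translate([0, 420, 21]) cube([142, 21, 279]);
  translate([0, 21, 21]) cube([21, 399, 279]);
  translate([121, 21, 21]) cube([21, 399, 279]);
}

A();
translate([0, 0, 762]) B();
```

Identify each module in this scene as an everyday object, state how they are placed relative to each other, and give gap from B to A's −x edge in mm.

The open box's min-x is at 0; the table's min-x is 0; gap = 0 mm.

A is a table. B is an open box. The open box is on top of the table. The gap from the open box to the table's −x edge is 0 mm.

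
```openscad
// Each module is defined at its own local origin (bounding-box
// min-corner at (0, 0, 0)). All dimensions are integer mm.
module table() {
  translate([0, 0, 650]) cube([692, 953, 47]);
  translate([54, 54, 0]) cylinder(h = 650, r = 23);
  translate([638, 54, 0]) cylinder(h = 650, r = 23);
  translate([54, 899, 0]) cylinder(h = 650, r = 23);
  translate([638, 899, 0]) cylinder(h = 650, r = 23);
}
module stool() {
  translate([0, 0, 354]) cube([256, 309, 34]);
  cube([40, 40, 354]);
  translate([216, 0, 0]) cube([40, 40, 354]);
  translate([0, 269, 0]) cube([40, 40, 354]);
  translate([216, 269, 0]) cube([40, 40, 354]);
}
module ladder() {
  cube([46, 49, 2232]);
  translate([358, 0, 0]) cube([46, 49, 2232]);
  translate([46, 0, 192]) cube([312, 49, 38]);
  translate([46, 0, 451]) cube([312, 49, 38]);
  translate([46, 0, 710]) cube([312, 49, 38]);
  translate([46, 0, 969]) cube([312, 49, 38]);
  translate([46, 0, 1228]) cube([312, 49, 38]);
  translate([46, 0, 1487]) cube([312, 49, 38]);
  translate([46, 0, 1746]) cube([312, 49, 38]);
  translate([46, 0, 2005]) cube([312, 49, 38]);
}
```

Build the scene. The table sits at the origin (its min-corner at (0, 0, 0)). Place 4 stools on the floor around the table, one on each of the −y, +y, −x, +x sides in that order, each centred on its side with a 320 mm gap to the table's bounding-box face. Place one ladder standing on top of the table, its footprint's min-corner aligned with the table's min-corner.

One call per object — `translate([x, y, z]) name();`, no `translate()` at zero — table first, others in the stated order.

table();
translate([218, -629, 0]) stool();
translate([218, 1273, 0]) stool();
translate([-576, 322, 0]) stool();
translate([1012, 322, 0]) stool();
translate([0, 0, 697]) ladder();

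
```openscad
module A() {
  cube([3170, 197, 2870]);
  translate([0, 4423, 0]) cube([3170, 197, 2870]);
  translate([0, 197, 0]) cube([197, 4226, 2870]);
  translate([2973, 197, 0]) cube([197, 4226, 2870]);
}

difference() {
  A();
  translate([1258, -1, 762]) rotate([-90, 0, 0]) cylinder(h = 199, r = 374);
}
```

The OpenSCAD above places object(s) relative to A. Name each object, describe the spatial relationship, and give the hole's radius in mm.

The subtracted cylinder has r = 374 mm.

A is a house frame. The house frame has a circular hole through its front wall. The hole's radius is 374 mm.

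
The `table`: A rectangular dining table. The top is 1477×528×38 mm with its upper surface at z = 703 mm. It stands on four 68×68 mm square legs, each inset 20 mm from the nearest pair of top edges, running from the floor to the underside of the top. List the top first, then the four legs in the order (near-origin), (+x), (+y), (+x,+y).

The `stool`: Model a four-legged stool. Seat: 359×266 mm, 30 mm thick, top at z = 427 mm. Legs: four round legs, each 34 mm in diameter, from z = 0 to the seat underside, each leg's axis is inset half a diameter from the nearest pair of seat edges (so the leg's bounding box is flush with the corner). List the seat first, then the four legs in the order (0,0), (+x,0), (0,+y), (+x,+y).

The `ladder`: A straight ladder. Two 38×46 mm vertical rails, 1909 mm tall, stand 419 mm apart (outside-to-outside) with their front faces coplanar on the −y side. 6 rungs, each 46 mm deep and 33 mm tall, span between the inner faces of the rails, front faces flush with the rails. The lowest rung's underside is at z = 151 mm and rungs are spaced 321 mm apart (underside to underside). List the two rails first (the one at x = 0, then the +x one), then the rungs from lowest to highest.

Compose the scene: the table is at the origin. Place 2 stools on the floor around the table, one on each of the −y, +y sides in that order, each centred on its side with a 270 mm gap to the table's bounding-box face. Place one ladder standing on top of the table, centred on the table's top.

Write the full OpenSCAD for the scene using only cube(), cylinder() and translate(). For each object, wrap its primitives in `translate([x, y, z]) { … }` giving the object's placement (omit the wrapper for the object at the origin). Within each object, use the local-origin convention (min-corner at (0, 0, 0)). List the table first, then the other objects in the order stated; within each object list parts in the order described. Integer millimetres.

translate([0, 0, 665]) cube([1477, 528, 38]);
translate([20, 20, 0]) cube([68, 68, 665]);
translate([1389, 20, 0]) cube([68, 68, 665]);
translate([20, 440, 0]) cube([68, 68, 665]);
translate([1389, 440, 0]) cube([68, 68, 665]);
translate([559, -536, 0]) {
  translate([0, 0, 397]) cube([359, 266, 30]);
  translate([17, 17, 0]) cylinder(h = 397, r = 17);
  translate([342, 17, 0]) cylinder(h = 397, r = 17);
  translate([17, 249, 0]) cylinder(h = 397, r = 17);
  translate([342, 249, 0]) cylinder(h = 397, r = 17);
}
translate([559, 798, 0]) {
  translate([0, 0, 397]) cube([359, 266, 30]);
  translate([17, 17, 0]) cylinder(h = 397, r = 17);
  translate([342, 17, 0]) cylinder(h = 397, r = 17);
  translate([17, 249, 0]) cylinder(h = 397, r = 17);
  translate([342, 249, 0]) cylinder(h = 397, r = 17);
}
translate([529, 241, 703]) {
  cube([38, 46, 1909]);
  translate([381, 0, 0]) cube([38, 46, 1909]);
  translate([38, 0, 151]) cube([343, 46, 33]);
  translate([38, 0, 472]) cube([343, 46, 33]);
  translate([38, 0, 793]) cube([343, 46, 33]);
  translate([38, 0, 1114]) cube([343, 46, 33]);
  translate([38, 0, 1435]) cube([343, 46, 33]);
  translate([38, 0, 1756]) cube([343, 46, 33]);
}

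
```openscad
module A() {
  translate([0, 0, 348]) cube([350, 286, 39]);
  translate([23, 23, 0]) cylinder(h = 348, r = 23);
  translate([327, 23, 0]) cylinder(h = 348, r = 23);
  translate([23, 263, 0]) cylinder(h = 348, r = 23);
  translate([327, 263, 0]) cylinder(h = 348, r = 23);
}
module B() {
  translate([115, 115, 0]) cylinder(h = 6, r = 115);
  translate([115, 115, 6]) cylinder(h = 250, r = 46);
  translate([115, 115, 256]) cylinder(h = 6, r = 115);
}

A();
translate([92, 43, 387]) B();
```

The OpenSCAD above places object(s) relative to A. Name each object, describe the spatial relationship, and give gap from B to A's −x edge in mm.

The spool's min-x is at 92; the stool's min-x is 0; gap = 92 mm.

A is a stool. B is a spool. The spool is on top of the stool. The gap from the spool to the stool's −x edge is 92 mm.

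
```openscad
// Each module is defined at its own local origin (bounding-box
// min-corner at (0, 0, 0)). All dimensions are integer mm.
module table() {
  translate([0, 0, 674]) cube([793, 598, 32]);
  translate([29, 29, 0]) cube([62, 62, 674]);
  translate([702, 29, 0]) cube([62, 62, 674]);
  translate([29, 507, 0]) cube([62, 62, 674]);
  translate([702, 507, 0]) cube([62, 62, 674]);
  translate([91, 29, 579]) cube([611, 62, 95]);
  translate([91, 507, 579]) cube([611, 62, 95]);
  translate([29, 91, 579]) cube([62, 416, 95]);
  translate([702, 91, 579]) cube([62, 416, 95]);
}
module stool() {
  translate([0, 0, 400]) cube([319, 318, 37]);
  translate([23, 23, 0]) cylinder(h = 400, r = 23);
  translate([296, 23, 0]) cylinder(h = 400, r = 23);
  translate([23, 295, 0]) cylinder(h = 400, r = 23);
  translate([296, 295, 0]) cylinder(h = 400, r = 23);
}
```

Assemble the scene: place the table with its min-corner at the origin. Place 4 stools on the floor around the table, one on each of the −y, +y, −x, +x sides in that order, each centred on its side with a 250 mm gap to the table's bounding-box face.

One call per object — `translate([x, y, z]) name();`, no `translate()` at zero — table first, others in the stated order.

table();
translate([237, -568, 0]) stool();
translate([237, 848, 0]) stool();
translate([-569, 140, 0]) stool();
translate([1043, 140, 0]) stool();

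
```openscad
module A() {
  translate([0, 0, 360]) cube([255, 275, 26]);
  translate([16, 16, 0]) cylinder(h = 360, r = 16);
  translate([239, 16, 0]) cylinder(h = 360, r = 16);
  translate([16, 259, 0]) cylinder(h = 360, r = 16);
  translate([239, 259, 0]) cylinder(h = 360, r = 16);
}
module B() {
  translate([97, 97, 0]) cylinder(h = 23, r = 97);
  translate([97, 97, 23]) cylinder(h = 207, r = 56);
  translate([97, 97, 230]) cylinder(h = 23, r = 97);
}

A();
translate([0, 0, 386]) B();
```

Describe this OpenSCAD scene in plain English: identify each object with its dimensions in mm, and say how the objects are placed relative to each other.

A is a simple wooden stool: a rectangular seat 255 mm (x) by 275 mm (y), 26 mm thick, top face at z = 386 mm, on four round legs, each 32 mm in diameter. The legs rest on z = 0, each leg's axis is inset half a diameter from the nearest pair of seat edges (so the leg's bounding box is flush with the corner).

B is a spool: two coaxial disc flanges of radius 97 mm and thickness 23 mm, joined by a core cylinder of radius 56 mm and height 207 mm. The lower flange rests on z = 0 and the three cylinders share a vertical axis.

The spool is on top of the stool.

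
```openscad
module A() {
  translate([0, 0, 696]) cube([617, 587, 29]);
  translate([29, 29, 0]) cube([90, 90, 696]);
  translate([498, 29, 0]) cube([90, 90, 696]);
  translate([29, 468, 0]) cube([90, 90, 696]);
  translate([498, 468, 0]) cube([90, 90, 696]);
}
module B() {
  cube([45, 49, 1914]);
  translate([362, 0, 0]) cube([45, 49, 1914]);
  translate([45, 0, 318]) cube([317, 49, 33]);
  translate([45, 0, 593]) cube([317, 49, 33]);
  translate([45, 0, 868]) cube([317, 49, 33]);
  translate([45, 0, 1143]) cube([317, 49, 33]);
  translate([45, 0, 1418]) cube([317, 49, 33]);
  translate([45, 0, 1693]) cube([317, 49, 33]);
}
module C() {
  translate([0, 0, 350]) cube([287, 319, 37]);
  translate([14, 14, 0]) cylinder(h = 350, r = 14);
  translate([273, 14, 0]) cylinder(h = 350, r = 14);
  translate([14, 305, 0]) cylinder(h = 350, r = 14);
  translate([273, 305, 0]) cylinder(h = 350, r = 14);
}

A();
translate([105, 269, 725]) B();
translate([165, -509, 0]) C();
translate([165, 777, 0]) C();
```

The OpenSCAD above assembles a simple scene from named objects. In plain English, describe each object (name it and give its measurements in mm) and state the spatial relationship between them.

A is a rectangular dining table. The top is 617×587×29 mm with its upper surface at z = 725 mm. It stands on four 90×90 mm square legs, each inset 29 mm from the nearest pair of top edges, running from the floor to the underside of the top.

B is a wooden ladder with two side rails of 45×49 mm section and 1914 mm height, set 407 mm apart overall. Between them run 6 rectangular rungs (49 mm deep, 33 mm thick), front faces flush with the rails' −y face. The bottom of the first rung is 318 mm above the floor and each subsequent rung is 275 mm higher than the one below.

C is a simple wooden stool: a rectangular seat 287 mm (x) by 319 mm (y), 37 mm thick, top face at z = 387 mm, on four round legs, each 28 mm in diameter. The legs rest on z = 0, each leg's axis is inset half a diameter from the nearest pair of seat edges (so the leg's bounding box is flush with the corner).

The ladder is on top of the table, centred. Two stools sit around the table at the −y, +y sides.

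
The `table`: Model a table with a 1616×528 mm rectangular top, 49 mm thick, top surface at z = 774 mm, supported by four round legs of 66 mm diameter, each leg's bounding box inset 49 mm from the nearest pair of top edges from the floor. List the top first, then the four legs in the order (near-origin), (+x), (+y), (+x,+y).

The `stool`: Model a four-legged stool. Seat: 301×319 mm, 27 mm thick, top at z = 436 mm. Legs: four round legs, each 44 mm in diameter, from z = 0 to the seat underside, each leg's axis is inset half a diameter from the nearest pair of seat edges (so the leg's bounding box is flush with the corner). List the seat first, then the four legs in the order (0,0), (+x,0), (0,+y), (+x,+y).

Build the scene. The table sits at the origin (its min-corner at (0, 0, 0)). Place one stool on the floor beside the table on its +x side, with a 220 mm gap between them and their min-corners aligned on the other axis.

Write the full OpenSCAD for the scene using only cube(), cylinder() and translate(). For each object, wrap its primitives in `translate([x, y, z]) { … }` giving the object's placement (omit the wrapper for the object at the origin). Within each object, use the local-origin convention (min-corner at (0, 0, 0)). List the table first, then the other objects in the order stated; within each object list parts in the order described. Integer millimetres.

translate([0, 0, 725]) cube([1616, 528, 49]);
translate([82, 82, 0]) cylinder(h = 725, r = 33);
translate([1534, 82, 0]) cylinder(h = 725, r = 33);
translate([82, 446, 0]) cylinder(h = 725, r = 33);
translate([1534, 446, 0]) cylinder(h = 725, r = 33);
translate([1836, 0, 0]) {
  translate([0, 0, 409]) cube([301, 319, 27]);
  translate([22, 22, 0]) cylinder(h = 409, r = 22);
  translate([279, 22, 0]) cylinder(h = 409, r = 22);
  translate([22, 297, 0]) cylinder(h = 409, r = 22);
  translate([279, 297, 0]) cylinder(h = 409, r = 22);
}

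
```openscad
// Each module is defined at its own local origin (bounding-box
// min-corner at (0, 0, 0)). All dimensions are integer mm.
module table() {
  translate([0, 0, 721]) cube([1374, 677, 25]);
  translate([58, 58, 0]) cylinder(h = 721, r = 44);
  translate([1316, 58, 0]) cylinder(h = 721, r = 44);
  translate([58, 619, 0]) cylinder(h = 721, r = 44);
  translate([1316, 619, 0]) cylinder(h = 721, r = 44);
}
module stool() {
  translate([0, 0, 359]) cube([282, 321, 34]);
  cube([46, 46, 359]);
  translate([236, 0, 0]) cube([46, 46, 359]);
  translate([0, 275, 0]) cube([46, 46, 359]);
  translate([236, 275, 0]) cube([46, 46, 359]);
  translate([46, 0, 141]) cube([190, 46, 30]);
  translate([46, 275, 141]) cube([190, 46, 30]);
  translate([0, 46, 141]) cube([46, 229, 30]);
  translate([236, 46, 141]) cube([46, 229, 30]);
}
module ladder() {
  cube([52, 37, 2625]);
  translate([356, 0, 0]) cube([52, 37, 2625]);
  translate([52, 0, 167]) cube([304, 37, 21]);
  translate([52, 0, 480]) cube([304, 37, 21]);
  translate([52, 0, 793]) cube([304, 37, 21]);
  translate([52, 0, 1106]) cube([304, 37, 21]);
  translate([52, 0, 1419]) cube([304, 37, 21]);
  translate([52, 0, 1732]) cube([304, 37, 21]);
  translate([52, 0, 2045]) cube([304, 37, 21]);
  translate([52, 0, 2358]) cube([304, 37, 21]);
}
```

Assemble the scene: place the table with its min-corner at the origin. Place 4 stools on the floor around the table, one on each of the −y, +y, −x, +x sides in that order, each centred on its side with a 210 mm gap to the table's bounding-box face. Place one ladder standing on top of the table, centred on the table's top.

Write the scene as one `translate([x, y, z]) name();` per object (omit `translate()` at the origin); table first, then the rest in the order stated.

table();
translate([546, -531, 0]) stool();
translate([546, 887, 0]) stool();
translate([-492, 178, 0]) stool();
translate([1584, 178, 0]) stool();
translate([483, 320, 746]) ladder();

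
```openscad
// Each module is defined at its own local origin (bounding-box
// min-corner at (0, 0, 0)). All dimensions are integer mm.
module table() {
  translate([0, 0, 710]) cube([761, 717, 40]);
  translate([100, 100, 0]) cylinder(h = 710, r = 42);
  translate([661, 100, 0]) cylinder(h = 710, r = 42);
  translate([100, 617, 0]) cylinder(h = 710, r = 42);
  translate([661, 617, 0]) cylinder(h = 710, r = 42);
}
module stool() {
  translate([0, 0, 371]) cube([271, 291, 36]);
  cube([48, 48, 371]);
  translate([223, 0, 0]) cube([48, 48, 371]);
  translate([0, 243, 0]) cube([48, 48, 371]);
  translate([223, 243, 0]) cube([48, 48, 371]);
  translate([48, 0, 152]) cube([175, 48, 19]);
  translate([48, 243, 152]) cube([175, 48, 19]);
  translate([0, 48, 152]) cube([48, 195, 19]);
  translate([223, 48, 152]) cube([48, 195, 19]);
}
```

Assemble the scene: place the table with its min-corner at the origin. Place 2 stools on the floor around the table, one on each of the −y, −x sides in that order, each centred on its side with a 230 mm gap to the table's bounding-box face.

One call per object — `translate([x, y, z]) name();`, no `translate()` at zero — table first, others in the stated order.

table();
translate([245, -521, 0]) stool();
translate([-501, 213, 0]) stool();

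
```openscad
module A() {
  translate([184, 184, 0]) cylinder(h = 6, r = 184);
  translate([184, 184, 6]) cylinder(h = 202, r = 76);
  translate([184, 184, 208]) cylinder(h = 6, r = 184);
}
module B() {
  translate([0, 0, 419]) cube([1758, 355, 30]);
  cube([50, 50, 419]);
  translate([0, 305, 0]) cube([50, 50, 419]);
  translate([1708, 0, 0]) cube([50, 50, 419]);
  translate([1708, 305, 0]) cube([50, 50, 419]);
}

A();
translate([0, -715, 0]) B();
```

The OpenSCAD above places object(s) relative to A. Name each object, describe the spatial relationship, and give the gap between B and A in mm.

A is a spool. B is a bench. The bench is on the floor beside the spool on its −y side. The gap between the bench and the spool is 360 mm.

The bench's nearest face is 360 mm from the spool's −y face.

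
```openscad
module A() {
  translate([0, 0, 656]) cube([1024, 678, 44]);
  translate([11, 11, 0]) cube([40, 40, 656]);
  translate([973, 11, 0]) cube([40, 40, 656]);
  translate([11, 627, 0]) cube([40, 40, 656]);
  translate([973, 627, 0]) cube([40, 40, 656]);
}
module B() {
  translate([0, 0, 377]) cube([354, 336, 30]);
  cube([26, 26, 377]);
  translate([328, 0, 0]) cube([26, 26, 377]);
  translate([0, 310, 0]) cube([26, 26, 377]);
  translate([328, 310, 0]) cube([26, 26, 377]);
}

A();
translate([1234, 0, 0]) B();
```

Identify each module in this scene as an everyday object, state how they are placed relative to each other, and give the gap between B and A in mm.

The stool's nearest face is 210 mm from the table's +x face.

A is a table. B is a stool. The stool is on the floor beside the table on its +x side. The gap between the stool and the table is 210 mm.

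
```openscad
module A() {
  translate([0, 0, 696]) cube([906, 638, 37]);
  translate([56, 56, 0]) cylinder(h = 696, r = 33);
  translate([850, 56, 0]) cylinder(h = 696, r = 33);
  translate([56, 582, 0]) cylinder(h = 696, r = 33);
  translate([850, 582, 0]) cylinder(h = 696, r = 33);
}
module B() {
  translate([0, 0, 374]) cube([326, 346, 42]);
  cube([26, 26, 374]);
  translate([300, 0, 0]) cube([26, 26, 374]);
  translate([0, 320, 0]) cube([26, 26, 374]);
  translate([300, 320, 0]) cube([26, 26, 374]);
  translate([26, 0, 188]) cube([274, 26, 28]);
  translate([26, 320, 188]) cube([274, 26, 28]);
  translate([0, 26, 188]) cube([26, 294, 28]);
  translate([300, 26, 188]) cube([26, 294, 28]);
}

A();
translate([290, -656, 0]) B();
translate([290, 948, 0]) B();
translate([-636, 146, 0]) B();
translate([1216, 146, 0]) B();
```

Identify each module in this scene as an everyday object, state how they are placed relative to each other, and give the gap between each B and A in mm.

Each stool's nearest face is 310 mm from the table's bounding box.

A is a table. B is a stool. Four stools sit around the table at the −y, +y, −x, +x sides. The gap between each stool and the table is 310 mm.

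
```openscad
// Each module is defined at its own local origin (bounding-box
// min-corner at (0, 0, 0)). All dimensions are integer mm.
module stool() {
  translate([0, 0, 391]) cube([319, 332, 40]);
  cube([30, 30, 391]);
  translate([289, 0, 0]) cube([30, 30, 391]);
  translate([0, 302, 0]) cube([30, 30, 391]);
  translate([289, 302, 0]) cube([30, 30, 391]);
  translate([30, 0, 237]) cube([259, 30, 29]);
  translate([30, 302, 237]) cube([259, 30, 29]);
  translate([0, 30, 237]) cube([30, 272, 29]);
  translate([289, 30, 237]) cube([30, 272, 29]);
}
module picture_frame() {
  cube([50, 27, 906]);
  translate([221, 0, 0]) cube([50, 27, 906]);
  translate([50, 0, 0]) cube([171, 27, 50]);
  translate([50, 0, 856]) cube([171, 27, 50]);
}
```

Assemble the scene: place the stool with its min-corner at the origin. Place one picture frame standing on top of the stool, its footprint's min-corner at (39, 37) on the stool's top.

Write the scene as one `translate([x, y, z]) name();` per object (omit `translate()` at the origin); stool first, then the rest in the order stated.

stool();
translate([39, 37, 431]) picture_frame();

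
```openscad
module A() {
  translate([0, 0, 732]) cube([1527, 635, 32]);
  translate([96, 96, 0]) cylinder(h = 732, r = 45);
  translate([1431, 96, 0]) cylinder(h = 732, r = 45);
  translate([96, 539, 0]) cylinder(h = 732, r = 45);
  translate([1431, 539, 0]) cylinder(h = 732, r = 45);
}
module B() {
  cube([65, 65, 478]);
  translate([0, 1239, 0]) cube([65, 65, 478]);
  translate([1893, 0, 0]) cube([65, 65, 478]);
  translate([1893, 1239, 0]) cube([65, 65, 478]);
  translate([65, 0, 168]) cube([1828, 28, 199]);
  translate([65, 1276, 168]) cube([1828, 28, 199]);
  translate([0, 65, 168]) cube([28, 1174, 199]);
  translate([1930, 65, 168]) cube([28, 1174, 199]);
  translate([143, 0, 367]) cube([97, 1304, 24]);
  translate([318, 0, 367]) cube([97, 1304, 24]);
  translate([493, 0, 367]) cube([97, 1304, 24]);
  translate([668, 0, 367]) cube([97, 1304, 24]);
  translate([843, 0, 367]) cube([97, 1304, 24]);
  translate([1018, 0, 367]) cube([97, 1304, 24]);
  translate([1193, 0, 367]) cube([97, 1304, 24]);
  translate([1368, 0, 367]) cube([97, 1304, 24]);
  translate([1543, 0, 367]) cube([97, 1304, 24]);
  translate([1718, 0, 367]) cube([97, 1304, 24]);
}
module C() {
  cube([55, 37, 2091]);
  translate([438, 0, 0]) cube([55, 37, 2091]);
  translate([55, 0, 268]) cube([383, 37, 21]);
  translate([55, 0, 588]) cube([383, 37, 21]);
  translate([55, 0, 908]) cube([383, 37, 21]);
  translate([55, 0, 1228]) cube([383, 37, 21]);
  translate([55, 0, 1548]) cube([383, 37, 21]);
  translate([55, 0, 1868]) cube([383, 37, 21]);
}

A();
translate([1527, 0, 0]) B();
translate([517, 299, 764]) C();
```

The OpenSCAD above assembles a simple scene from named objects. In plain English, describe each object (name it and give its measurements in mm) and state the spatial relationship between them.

A is a rectangular dining table. The top is 1527×635×32 mm with its upper surface at z = 764 mm. It stands on four round legs of 90 mm diameter, each leg's bounding box inset 51 mm from the nearest pair of top edges, running from the floor to the underside of the top.

B is a bed frame 1958 mm long (x) by 1304 mm wide (y). Four 65×65 mm corner posts, 478 mm tall, at the corners of the footprint. Four rails of 28 mm thickness and 199 mm height run between adjacent posts with their undersides at z = 168 mm, their outer faces flush with the outside of the frame (the two x-running rails run between the posts' inner faces; the two y-running rails run between the posts' inner faces). 10 slats, each 97 mm wide (x) and 24 mm thick, lie across the top of the two x-running rails, running the full 1304 mm width of the frame in y; the slats are evenly spaced along x between the inner faces of the end posts with equal gaps (rounded down to the nearest mm) at the −x end and between each pair — any rounding remainder accumulates at the +x end.

C is a straight ladder. Two 55×37 mm vertical rails, 2091 mm tall, stand 493 mm apart (outside-to-outside) with their front faces coplanar on the −y side. 6 rungs, each 37 mm deep and 21 mm tall, span between the inner faces of the rails, front faces flush with the rails. The lowest rung's underside is at z = 268 mm and rungs are spaced 320 mm apart (underside to underside).

The bed frame is against the table's +x side, with their −y faces flush. The ladder is on top of the table, centred.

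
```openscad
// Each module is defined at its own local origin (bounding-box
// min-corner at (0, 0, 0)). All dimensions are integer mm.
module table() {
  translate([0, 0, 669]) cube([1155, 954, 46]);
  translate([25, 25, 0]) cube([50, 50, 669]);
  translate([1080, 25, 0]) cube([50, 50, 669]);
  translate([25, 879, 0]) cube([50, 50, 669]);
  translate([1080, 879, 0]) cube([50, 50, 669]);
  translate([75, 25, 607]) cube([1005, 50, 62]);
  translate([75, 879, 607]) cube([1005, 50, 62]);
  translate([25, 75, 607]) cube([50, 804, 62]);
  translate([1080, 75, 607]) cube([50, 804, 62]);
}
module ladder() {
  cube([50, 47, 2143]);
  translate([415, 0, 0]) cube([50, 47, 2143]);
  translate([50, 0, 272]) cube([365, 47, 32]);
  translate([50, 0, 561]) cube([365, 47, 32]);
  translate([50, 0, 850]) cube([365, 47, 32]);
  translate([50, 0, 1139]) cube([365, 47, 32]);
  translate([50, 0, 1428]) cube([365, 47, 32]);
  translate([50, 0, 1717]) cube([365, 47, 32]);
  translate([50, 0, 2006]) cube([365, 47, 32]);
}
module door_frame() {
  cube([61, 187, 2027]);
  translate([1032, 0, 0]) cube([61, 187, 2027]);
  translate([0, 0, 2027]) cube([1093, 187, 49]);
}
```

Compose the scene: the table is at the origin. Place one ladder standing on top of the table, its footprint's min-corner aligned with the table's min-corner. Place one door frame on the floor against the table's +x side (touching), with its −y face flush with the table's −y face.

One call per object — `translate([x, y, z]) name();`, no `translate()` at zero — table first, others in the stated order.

table();
translate([0, 0, 715]) ladder();
translate([1155, 0, 0]) door_frame();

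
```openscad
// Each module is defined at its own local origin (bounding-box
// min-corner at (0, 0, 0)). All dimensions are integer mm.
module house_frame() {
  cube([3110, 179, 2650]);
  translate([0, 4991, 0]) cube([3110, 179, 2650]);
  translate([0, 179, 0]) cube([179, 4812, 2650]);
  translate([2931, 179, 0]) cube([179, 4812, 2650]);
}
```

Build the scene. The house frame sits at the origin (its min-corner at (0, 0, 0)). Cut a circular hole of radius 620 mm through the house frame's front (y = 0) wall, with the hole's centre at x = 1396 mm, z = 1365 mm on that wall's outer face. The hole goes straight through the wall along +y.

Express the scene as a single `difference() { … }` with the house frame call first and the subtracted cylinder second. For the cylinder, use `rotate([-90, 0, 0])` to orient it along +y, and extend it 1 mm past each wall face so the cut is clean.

difference() {
  house_frame();
  translate([1396, -1, 1365]) rotate([-90, 0, 0]) cylinder(h = 181, r = 620);
}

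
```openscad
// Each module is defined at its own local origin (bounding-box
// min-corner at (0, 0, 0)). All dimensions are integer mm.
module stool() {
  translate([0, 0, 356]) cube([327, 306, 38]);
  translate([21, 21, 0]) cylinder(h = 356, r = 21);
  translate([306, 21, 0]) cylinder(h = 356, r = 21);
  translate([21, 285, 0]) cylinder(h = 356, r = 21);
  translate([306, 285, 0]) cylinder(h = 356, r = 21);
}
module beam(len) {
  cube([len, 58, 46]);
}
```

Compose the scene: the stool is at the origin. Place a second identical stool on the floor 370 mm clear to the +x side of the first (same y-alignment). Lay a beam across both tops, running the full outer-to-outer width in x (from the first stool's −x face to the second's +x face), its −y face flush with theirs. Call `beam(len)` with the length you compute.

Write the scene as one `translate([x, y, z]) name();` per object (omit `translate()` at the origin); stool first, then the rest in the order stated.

stool();
translate([697, 0, 0]) stool();
translate([0, 0, 394]) beam(1024);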